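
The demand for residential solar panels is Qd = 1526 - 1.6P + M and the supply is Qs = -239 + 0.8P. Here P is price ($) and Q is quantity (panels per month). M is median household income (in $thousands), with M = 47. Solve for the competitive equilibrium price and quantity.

P* = 755, Q* = 365

With M = 47, demand is Qd = 1573 - 1.6P.
Set Qd = Qs: 1573 - 1.6P = -239 + 0.8P, so 1812 = 2.4P and P* = 755.
Then Q* = 1573 - 1.6(755) = 365.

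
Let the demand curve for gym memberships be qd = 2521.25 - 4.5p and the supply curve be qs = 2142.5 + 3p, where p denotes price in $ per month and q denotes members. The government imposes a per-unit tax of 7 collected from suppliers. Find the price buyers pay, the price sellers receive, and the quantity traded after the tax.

p_b = 53.3, p_s = 46.3, q = 2281.4

Suppliers keep p_s = p_b - 7 per unit, so supply in terms of the buyer price is qs = 2121.5 + 3p_b.
Equate demand and the shifted supply: 2521.25 - 4.5p_b = 2121.5 + 3p_b, giving 7.5p_b = 399.75, so p_b = 53.3.
So p_s = 46.3 and the quantity traded is q = 2521.25 - 4.5(53.3) = 2281.4.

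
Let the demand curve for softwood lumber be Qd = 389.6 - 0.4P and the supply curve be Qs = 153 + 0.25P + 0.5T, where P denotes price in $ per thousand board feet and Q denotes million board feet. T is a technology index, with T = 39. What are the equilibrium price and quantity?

With T = 39, supply is Qs = 172.5 + 0.25P.
Set Qd = Qs: 389.6 - 0.4P = 172.5 + 0.25P, so 217.1 = 0.65P and P* = 334.
Substitute back: Q* = 389.6 - 0.4(334) = 256.

P* = 334, Q* = 256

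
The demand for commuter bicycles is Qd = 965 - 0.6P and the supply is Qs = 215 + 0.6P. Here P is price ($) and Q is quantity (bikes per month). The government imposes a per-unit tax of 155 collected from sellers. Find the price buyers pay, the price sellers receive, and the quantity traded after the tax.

P_b = 702.5, P_s = 547.5, Q = 543.5

The tax drives a wedge P_b - P_s = 155. Substituting P_s = P_b - 155 into supply: Qs = 122 + 0.6P_b.
Equate demand and the shifted supply: 965 - 0.6P_b = 122 + 0.6P_b, giving 1.2P_b = 843, so P_b = 702.5.
Then P_s = 702.5 - 155 = 547.5 and Q = 965 - 0.6(702.5) = 543.5.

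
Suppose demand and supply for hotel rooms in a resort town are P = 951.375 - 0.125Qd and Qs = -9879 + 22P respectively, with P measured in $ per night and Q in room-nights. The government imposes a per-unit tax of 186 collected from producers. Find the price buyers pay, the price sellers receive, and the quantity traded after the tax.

Inverting to quantity form: Qd = 7611 - 8P.
The tax drives a wedge P_b - P_s = 186. Substituting P_s = P_b - 186 into supply: Qs = -13971 + 22P_b.
Set Qd = Qs: 7611 - 8P_b = -13971 + 22P_b, so 21582 = 30P_b and P_b = 719.4.
So P_s = 533.4 and the quantity traded is Q = 7611 - 8(719.4) = 1855.8.

P_b = 719.4, P_s = 533.4, Q = 1855.8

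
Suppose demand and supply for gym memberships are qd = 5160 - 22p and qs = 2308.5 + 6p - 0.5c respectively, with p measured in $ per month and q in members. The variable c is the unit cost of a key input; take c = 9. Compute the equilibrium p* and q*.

With c = 9, supply is qs = 2304 + 6p.
Set qd = qs: 5160 - 22p = 2304 + 6p, so 2856 = 28p and p* = 102.
Substitute back: q* = 5160 - 22(102) = 2916.

p* = 102, q* = 2916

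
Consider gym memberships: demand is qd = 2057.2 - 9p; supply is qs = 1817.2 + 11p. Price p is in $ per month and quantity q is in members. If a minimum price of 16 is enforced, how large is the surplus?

At p = 16: qd = 1913.2 and qs = 1993.2.
Surplus = qs - qd = 1993.2 - 1913.2 = 80.

Surplus = 80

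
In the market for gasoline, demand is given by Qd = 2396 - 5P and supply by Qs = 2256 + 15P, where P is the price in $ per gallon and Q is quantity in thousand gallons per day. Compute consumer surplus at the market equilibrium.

Consumer surplus = 557432.1

At equilibrium Qd = Qs, so 2396 - 5P = 2256 + 15P; collecting terms, 140 = 20P and P* = 7.
Then Q* = 2396 - 5(7) = 2361.
Demand choke price (Qd = 0): P = 2396/5 = 479.2. Consumer surplus = ½ × (479.2 - 7) × 2361 = 557432.1.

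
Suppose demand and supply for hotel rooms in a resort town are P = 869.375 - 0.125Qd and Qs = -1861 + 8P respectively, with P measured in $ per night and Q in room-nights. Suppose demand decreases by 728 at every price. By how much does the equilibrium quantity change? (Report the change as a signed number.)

In direct form, Qd = 6955 - 8P.
Set Qd = Qs: 6955 - 8P = -1861 + 8P, so 8816 = 16P and P* = 551.
Plugging P* into demand: Q* = 6955 - 8(551) = 2547.
After the shift, demand is Qd = 6227 - 8P.
The new intersection has 8088 = 16P, i.e. P = 505.5, Q = 2183.
ΔQ = 2183 - 2547 = -364.

ΔQ = -364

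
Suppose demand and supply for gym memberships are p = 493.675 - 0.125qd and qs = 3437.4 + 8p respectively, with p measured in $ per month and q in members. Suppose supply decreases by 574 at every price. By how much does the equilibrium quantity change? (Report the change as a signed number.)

In direct form, qd = 3949.4 - 8p.
Equating demand and supply, 3949.4 - 8p = 3437.4 + 8p gives 16p = 512, so p* = 32.
Then q* = 3949.4 - 8(32) = 3693.4.
After the shift, supply is qs = 2863.4 + 8p.
New equilibrium: 1086 = 16p, so p = 67.875 and q = 3406.4.
Δq = 3406.4 - 3693.4 = -287.

Δq = -287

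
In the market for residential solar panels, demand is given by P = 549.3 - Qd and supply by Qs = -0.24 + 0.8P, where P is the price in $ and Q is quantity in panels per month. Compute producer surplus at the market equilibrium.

Rewriting in direct form: Qd = 549.3 - P.
At equilibrium Qd = Qs, so 549.3 - P = -0.24 + 0.8P; collecting terms, 549.54 = 1.8P and P* = 305.3.
Then Q* = 549.3 - 305.3 = 244.
Supply choke price (Qs = 0): P = 0.3. Producer surplus = ½ × (305.3 - 0.3) × 244 = 37210.

Producer surplus = 37210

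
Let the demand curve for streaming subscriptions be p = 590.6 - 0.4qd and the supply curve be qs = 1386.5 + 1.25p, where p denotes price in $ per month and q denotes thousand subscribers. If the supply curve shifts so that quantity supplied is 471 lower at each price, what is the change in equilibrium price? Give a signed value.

In direct form, qd = 1476.5 - 2.5p.
The market clears where 1476.5 - 2.5p = 1386.5 + 1.25p. Rearranging, 3.75p = 90, hence p* = 24.
Plugging p* into demand: q* = 1476.5 - 2.5(24) = 1416.5.
After the shift, supply is qs = 915.5 + 1.25p.
New equilibrium: 561 = 3.75p, so p = 149.6 and q = 1102.5.
Δp = 149.6 - 24 = 125.6.

Δp = 125.6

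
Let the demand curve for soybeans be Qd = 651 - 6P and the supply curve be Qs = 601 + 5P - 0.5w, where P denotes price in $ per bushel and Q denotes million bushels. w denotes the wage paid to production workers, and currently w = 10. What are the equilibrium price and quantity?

With w = 10, supply is Qs = 596 + 5P.
The market clears where 651 - 6P = 596 + 5P. Rearranging, 11P = 55, hence P* = 5.
From the demand curve, Q* = 651 - 6(5) = 621.

P* = 5, Q* = 621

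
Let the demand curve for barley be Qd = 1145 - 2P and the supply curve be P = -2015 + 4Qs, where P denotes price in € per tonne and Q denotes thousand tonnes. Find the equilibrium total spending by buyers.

Total spending by buyers = 163875

Inverting to quantity form: Qs = 503.75 + 0.25P.
At equilibrium Qd = Qs, so 1145 - 2P = 503.75 + 0.25P; collecting terms, 641.25 = 2.25P and P* = 285.
Substitute back: Q* = 1145 - 2(285) = 575.
Total spending by buyers = P* × Q* = 285 × 575 = 163875.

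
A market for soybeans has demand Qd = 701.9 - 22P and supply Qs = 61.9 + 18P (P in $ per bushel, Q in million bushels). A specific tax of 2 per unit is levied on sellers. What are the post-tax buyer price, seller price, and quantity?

P_b = 16.9, P_s = 14.9, Q = 330.1

Sellers keep P_s = P_b - 2 per unit, so supply in terms of the buyer price is Qs = 25.9 + 18P_b.
Equate demand and the shifted supply: 701.9 - 22P_b = 25.9 + 18P_b, giving 40P_b = 676, so P_b = 16.9.
So P_s = 14.9 and the quantity traded is Q = 701.9 - 22(16.9) = 330.1.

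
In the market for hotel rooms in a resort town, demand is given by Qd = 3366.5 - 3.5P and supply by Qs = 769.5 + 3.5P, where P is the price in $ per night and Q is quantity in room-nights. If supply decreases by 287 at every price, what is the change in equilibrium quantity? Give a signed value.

The market clears where 3366.5 - 3.5P = 769.5 + 3.5P. Rearranging, 7P = 2597, hence P* = 371.
Substitute back: Q* = 3366.5 - 3.5(371) = 2068.
After the shift, supply is Qs = 482.5 + 3.5P.
The new intersection has 2884 = 7P, i.e. P = 412, Q = 1924.5.
ΔQ = 1924.5 - 2068 = -143.5.

ΔQ = -143.5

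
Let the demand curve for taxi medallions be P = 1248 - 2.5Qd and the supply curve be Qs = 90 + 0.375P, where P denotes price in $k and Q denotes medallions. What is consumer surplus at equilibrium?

Inverting to quantity form: Qd = 499.2 - 0.4P.
The market clears where 499.2 - 0.4P = 90 + 0.375P. Rearranging, 0.775P = 409.2, hence P* = 528.
Substitute back: Q* = 499.2 - 0.4(528) = 288.
Demand choke price (Qd = 0): P = 499.2/0.4 = 1248. Consumer surplus = ½ × (1248 - 528) × 288 = 103680.

Consumer surplus = 103680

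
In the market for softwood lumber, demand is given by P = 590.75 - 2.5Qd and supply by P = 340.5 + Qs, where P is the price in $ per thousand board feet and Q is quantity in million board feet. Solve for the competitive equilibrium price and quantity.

Inverting to quantity form: Qd = 236.3 - 0.4P and Qs = -340.5 + P.
At equilibrium Qd = Qs, so 236.3 - 0.4P = -340.5 + P; collecting terms, 576.8 = 1.4P and P* = 412.
Then Q* = 236.3 - 0.4(412) = 71.5.

P* = 412, Q* = 71.5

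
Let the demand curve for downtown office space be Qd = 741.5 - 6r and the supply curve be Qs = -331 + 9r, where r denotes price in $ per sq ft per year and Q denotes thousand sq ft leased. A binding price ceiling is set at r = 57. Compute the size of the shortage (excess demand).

Shortage = 217.5

With r fixed at 57, quantity demanded is 399.5 and quantity supplied is 182.
Shortage = Qd - Qs = 399.5 - 182 = 217.5.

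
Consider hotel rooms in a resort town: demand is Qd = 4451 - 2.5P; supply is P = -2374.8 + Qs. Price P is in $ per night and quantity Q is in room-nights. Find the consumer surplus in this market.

Inverting to quantity form: Qs = 2374.8 + P.
Equating demand and supply, 4451 - 2.5P = 2374.8 + P gives 3.5P = 2076.2, so P* = 593.2.
Substitute back: Q* = 4451 - 2.5(593.2) = 2968.
Demand choke price (Qd = 0): P = 4451/2.5 = 1780.4. Consumer surplus = ½ × (1780.4 - 593.2) × 2968 = 1761804.8.

Consumer surplus = 1761804.8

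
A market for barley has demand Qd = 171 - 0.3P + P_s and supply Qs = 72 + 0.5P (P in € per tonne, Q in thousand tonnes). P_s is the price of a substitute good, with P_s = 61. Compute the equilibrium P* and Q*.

P* = 200, Q* = 172

With P_s = 61, demand is Qd = 232 - 0.3P.
The market clears where 232 - 0.3P = 72 + 0.5P. Rearranging, 0.8P = 160, hence P* = 200.
Substitute back: Q* = 232 - 0.3(200) = 172.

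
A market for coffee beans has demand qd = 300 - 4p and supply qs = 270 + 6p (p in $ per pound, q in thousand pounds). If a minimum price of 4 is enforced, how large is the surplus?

With p fixed at 4, quantity demanded is 284 and quantity supplied is 294.
Surplus = qs - qd = 294 - 284 = 10.

Surplus = 10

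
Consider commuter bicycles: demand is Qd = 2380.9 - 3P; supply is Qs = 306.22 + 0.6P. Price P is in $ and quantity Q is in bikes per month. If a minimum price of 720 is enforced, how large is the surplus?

With P fixed at 720, quantity demanded is 220.9 and quantity supplied is 738.22.
Surplus = Qs - Qd = 738.22 - 220.9 = 517.32.

Surplus = 517.32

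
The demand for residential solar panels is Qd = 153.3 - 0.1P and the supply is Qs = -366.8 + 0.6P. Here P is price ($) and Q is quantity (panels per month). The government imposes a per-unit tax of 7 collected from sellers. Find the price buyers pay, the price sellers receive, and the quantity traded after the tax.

The tax drives a wedge P_b - P_s = 7. Substituting P_s = P_b - 7 into supply: Qs = -371 + 0.6P_b.
Set Qd = Qs: 153.3 - 0.1P_b = -371 + 0.6P_b, so 524.3 = 0.7P_b and P_b = 749.
Then P_s = 749 - 7 = 742 and Q = 153.3 - 0.1(749) = 78.4.

P_b = 749, P_s = 742, Q = 78.4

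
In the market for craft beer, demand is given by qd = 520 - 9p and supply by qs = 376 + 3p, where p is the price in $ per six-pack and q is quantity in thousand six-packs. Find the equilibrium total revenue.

Set qd = qs: 520 - 9p = 376 + 3p, so 144 = 12p and p* = 12.
Substitute back: q* = 520 - 9(12) = 412.
Total revenue = p* × q* = 12 × 412 = 4944.

Total revenue = 4944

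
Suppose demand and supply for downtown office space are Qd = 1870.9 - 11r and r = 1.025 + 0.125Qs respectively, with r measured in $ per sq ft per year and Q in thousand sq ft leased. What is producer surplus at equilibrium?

In direct form, Qs = -8.2 + 8r.
Set Qd = Qs: 1870.9 - 11r = -8.2 + 8r, so 1879.1 = 19r and r* = 98.9.
Plugging r* into demand: Q* = 1870.9 - 11(98.9) = 783.
Supply choke price (Qs = 0): r = 1.025. Producer surplus = ½ × (98.9 - 1.025) × 783 = 38318.0625.

Producer surplus = 38318.0625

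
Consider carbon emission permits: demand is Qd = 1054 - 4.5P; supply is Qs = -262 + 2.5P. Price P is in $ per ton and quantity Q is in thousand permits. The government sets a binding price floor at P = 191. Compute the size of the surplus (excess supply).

Surplus = 21

Evaluating both curves at the floor price 191 gives Qd = 194.5, Qs = 215.5.
Surplus = Qs - Qd = 215.5 - 194.5 = 21.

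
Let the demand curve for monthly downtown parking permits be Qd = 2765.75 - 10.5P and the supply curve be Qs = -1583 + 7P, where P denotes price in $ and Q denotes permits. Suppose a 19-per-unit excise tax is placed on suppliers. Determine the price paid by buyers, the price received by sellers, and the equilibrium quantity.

P_b = 256.1, P_s = 237.1, Q = 76.7

Suppliers keep P_s = P_b - 19 per unit, so supply in terms of the buyer price is Qs = -1716 + 7P_b.
Market clearing requires 2765.75 - 10.5P_b = -1716 + 7P_b; hence 4481.75 = 17.5P_b and P_b = 256.1.
So P_s = 237.1 and the quantity traded is Q = 2765.75 - 10.5(256.1) = 76.7.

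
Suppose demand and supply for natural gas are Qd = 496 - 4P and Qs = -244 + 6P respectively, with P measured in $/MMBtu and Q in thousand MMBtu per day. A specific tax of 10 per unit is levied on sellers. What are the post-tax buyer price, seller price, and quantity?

P_b = 80, P_s = 70, Q = 176

The tax drives a wedge P_b - P_s = 10. Substituting P_s = P_b - 10 into supply: Qs = -304 + 6P_b.
Set Qd = Qs: 496 - 4P_b = -304 + 6P_b, so 800 = 10P_b and P_b = 80.
So P_s = 70 and the quantity traded is Q = 496 - 4(80) = 176.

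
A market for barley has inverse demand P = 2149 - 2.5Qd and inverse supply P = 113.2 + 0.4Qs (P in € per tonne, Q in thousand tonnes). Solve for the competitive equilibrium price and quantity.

P* = 394, Q* = 702

Rewriting in direct form: Qd = 859.6 - 0.4P and Qs = -283 + 2.5P.
The market clears where 859.6 - 0.4P = -283 + 2.5P. Rearranging, 2.9P = 1142.6, hence P* = 394.
Then Q* = 859.6 - 0.4(394) = 702.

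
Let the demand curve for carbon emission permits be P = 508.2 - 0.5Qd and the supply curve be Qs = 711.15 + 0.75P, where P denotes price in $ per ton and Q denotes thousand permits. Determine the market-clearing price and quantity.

P* = 111, Q* = 794.4

In direct form, Qd = 1016.4 - 2P.
Set Qd = Qs: 1016.4 - 2P = 711.15 + 0.75P, so 305.25 = 2.75P and P* = 111.
Substitute back: Q* = 1016.4 - 2(111) = 794.4.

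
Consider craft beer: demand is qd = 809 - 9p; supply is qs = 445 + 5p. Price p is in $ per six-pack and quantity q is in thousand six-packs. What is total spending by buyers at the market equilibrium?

Equating demand and supply, 809 - 9p = 445 + 5p gives 14p = 364, so p* = 26.
Then q* = 809 - 9(26) = 575.
Total spending by buyers = p* × q* = 26 × 575 = 14950.

Total spending by buyers = 14950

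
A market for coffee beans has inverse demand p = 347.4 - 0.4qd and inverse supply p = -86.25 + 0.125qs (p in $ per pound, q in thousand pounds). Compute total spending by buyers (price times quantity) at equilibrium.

In direct form, qd = 868.5 - 2.5p and qs = 690 + 8p.
At equilibrium qd = qs, so 868.5 - 2.5p = 690 + 8p; collecting terms, 178.5 = 10.5p and p* = 17.
Substitute back: q* = 868.5 - 2.5(17) = 826.
Total spending by buyers = p* × q* = 17 × 826 = 14042.

Total spending by buyers = 14042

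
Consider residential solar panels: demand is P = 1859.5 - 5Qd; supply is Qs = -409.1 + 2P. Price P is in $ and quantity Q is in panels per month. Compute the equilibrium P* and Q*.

Solving each curve for Q: Qd = 371.9 - 0.2P.
Equating demand and supply, 371.9 - 0.2P = -409.1 + 2P gives 2.2P = 781, so P* = 355.
From the demand curve, Q* = 371.9 - 0.2(355) = 300.9.

P* = 355, Q* = 300.9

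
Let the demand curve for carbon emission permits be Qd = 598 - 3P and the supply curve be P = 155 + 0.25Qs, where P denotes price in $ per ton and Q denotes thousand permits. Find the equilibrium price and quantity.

In direct form, Qs = -620 + 4P.
Set Qd = Qs: 598 - 3P = -620 + 4P, so 1218 = 7P and P* = 174.
Plugging P* into demand: Q* = 598 - 3(174) = 76.

P* = 174, Q* = 76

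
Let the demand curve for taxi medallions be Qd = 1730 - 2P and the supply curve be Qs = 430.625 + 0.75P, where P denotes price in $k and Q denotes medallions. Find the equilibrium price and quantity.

The market clears where 1730 - 2P = 430.625 + 0.75P. Rearranging, 2.75P = 1299.375, hence P* = 472.5.
Substitute back: Q* = 1730 - 2(472.5) = 785.

P* = 472.5, Q* = 785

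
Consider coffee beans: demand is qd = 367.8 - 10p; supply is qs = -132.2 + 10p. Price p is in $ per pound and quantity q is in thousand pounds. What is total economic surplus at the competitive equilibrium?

Total surplus = 1387.684

The market clears where 367.8 - 10p = -132.2 + 10p. Rearranging, 20p = 500, hence p* = 25.
From the demand curve, q* = 367.8 - 10(25) = 117.8.
Demand choke price = 36.78; supply choke price = 13.22. CS = ½(36.78 - 25)(117.8) = 693.842; PS = ½(25 - 13.22)(117.8) = 693.842. Total surplus = 1387.684.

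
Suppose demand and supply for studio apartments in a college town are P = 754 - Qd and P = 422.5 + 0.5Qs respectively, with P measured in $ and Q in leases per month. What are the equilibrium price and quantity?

In direct form, Qd = 754 - P and Qs = -845 + 2P.
The market clears where 754 - P = -845 + 2P. Rearranging, 3P = 1599, hence P* = 533.
Plugging P* into demand: Q* = 754 - 533 = 221.

P* = 533, Q* = 221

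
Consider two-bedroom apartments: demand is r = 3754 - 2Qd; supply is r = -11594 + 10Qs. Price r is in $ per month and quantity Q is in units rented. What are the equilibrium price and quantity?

r* = 1196, Q* = 1279

In direct form, Qd = 1877 - 0.5r and Qs = 1159.4 + 0.1r.
At equilibrium Qd = Qs, so 1877 - 0.5r = 1159.4 + 0.1r; collecting terms, 717.6 = 0.6r and r* = 1196.
From the demand curve, Q* = 1877 - 0.5(1196) = 1279.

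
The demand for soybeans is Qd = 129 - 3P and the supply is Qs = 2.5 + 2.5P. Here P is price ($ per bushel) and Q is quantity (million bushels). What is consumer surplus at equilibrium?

Consumer surplus = 600

At equilibrium Qd = Qs, so 129 - 3P = 2.5 + 2.5P; collecting terms, 126.5 = 5.5P and P* = 23.
From the demand curve, Q* = 129 - 3(23) = 60.
Demand choke price (Qd = 0): P = 129/3 = 43. Consumer surplus = ½ × (43 - 23) × 60 = 600.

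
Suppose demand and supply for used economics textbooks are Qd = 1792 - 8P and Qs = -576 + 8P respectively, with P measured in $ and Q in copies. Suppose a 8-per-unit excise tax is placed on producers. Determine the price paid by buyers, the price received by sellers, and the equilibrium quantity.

P_b = 152, P_s = 144, Q = 576

Producers keep P_s = P_b - 8 per unit, so supply in terms of the buyer price is Qs = -640 + 8P_b.
Set Qd = Qs: 1792 - 8P_b = -640 + 8P_b, so 2432 = 16P_b and P_b = 152.
So P_s = 144 and the quantity traded is Q = 1792 - 8(152) = 576.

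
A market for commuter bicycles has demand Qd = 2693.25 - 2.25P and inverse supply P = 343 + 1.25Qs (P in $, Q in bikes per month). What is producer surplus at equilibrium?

In direct form, Qs = -274.4 + 0.8P.
Set Qd = Qs: 2693.25 - 2.25P = -274.4 + 0.8P, so 2967.65 = 3.05P and P* = 973.
Substitute back: Q* = 2693.25 - 2.25(973) = 504.
Supply choke price (Qs = 0): P = 343. Producer surplus = ½ × (973 - 343) × 504 = 158760.

Producer surplus = 158760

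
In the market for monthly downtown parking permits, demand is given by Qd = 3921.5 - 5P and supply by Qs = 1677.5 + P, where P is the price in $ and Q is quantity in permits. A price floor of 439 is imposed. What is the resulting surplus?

Surplus = 390

At P = 439: Qd = 1726.5 and Qs = 2116.5.
Surplus = Qs - Qd = 2116.5 - 1726.5 = 390.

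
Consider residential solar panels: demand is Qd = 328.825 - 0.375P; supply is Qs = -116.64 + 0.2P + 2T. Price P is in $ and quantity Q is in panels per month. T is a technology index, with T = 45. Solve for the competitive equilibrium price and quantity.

With T = 45, supply is Qs = -26.64 + 0.2P.
The market clears where 328.825 - 0.375P = -26.64 + 0.2P. Rearranging, 0.575P = 355.465, hence P* = 618.2.
Plugging P* into demand: Q* = 328.825 - 0.375(618.2) = 97.

P* = 618.2, Q* = 97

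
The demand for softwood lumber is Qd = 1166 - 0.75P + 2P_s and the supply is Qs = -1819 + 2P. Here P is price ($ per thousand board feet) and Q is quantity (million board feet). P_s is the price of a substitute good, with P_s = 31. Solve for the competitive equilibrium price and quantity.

P* = 1108, Q* = 397

With P_s = 31, demand is Qd = 1228 - 0.75P.
The market clears where 1228 - 0.75P = -1819 + 2P. Rearranging, 2.75P = 3047, hence P* = 1108.
Plugging P* into demand: Q* = 1228 - 0.75(1108) = 397.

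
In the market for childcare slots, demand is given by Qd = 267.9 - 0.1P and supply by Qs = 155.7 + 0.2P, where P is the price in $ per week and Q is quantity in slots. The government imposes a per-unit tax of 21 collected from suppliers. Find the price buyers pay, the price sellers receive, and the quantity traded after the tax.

Suppliers keep P_s = P_b - 21 per unit, so supply in terms of the buyer price is Qs = 151.5 + 0.2P_b.
Set Qd = Qs: 267.9 - 0.1P_b = 151.5 + 0.2P_b, so 116.4 = 0.3P_b and P_b = 388.
Then P_s = 388 - 21 = 367 and Q = 267.9 - 0.1(388) = 229.1.

P_b = 388, P_s = 367, Q = 229.1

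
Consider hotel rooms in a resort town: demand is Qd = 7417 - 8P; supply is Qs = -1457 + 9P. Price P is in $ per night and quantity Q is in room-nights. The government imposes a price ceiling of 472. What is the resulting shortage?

At P = 472: Qd = 3641 and Qs = 2791.
Shortage = Qd - Qs = 3641 - 2791 = 850.

Shortage = 850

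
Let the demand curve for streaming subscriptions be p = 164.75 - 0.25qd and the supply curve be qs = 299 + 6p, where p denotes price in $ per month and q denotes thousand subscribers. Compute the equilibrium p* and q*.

p* = 36, q* = 515

Solving each curve for q: qd = 659 - 4p.
At equilibrium qd = qs, so 659 - 4p = 299 + 6p; collecting terms, 360 = 10p and p* = 36.
Then q* = 659 - 4(36) = 515.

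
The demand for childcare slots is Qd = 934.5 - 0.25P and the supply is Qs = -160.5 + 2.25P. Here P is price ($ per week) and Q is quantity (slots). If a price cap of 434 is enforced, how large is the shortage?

Shortage = 10

Evaluating both curves at the ceiling price 434 gives Qd = 826, Qs = 816.
Shortage = Qd - Qs = 826 - 816 = 10.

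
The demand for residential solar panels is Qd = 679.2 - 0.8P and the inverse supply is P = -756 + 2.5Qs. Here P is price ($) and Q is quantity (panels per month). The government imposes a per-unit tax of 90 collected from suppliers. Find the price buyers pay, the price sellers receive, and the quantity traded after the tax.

P_b = 344, P_s = 254, Q = 404

In direct form, Qs = 302.4 + 0.4P.
The tax drives a wedge P_b - P_s = 90. Substituting P_s = P_b - 90 into supply: Qs = 266.4 + 0.4P_b.
Set Qd = Qs: 679.2 - 0.8P_b = 266.4 + 0.4P_b, so 412.8 = 1.2P_b and P_b = 344.
So P_s = 254 and the quantity traded is Q = 679.2 - 0.8(344) = 404.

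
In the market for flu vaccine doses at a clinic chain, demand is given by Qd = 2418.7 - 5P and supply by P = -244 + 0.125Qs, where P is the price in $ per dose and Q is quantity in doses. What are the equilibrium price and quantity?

In direct form, Qs = 1952 + 8P.
Set Qd = Qs: 2418.7 - 5P = 1952 + 8P, so 466.7 = 13P and P* = 35.9.
Then Q* = 2418.7 - 5(35.9) = 2239.2.

P* = 35.9, Q* = 2239.2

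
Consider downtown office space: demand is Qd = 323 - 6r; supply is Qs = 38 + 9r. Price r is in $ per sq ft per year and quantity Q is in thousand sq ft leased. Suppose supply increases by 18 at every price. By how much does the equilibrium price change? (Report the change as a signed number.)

Equating demand and supply, 323 - 6r = 38 + 9r gives 15r = 285, so r* = 19.
Then Q* = 323 - 6(19) = 209.
After the shift, supply is Qs = 56 + 9r.
Re-solving, 15r = 267 gives r = 17.8 and Q = 216.2.
Δr = 17.8 - 19 = -1.2.

Δr = -1.2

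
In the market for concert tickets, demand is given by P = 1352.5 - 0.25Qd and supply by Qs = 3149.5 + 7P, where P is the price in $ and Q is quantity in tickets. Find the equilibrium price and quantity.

P* = 205.5, Q* = 4588

Solving each curve for Q: Qd = 5410 - 4P.
Set Qd = Qs: 5410 - 4P = 3149.5 + 7P, so 2260.5 = 11P and P* = 205.5.
From the demand curve, Q* = 5410 - 4(205.5) = 4588.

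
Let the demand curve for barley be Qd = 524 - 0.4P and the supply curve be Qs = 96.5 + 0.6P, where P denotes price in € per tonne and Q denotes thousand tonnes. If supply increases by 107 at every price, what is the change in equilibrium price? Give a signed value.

Equating demand and supply, 524 - 0.4P = 96.5 + 0.6P gives P = 427.5, so P* = 427.5.
Substitute back: Q* = 524 - 0.4(427.5) = 353.
After the shift, supply is Qs = 203.5 + 0.6P.
Re-solving, P = 320.5 gives P = 320.5 and Q = 395.8.
ΔP = 320.5 - 427.5 = -107.

ΔP = -107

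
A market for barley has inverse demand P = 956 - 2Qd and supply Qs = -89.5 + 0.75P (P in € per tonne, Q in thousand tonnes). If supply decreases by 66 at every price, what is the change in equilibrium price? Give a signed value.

Solving each curve for Q: Qd = 478 - 0.5P.
Equating demand and supply, 478 - 0.5P = -89.5 + 0.75P gives 1.25P = 567.5, so P* = 454.
Plugging P* into demand: Q* = 478 - 0.5(454) = 251.
After the shift, supply is Qs = -155.5 + 0.75P.
The new intersection has 633.5 = 1.25P, i.e. P = 506.8, Q = 224.6.
ΔP = 506.8 - 454 = 52.8.

ΔP = 52.8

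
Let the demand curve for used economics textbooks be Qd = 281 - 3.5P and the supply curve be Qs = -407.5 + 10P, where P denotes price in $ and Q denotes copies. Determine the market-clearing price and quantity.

P* = 51, Q* = 102.5

At equilibrium Qd = Qs, so 281 - 3.5P = -407.5 + 10P; collecting terms, 688.5 = 13.5P and P* = 51.
Plugging P* into demand: Q* = 281 - 3.5(51) = 102.5.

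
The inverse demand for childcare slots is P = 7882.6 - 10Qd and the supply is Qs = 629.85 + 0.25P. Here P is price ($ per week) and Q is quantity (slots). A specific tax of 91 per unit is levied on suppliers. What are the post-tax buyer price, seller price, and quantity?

Solving each curve for Q: Qd = 788.26 - 0.1P.
With a tax of 91 on suppliers, they supply based on the net price P_s = P_b - 91, so Qs = 607.1 + 0.25P_b.
Set Qd = Qs: 788.26 - 0.1P_b = 607.1 + 0.25P_b, so 181.16 = 0.35P_b and P_b = 517.6.
So P_s = 426.6 and the quantity traded is Q = 788.26 - 0.1(517.6) = 736.5.

P_b = 517.6, P_s = 426.6, Q = 736.5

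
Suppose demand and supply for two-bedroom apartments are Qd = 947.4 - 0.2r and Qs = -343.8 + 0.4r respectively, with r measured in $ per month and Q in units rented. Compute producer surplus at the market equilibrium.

The market clears where 947.4 - 0.2r = -343.8 + 0.4r. Rearranging, 0.6r = 1291.2, hence r* = 2152.
Substitute back: Q* = 947.4 - 0.2(2152) = 517.
Supply choke price (Qs = 0): r = 859.5. Producer surplus = ½ × (2152 - 859.5) × 517 = 334111.25.

Producer surplus = 334111.25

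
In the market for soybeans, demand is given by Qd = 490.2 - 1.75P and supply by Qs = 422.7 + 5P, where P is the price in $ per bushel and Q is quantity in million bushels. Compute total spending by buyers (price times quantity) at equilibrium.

Set Qd = Qs: 490.2 - 1.75P = 422.7 + 5P, so 67.5 = 6.75P and P* = 10.
From the demand curve, Q* = 490.2 - 1.75(10) = 472.7.
Total spending by buyers = P* × Q* = 10 × 472.7 = 4727.

Total spending by buyers = 4727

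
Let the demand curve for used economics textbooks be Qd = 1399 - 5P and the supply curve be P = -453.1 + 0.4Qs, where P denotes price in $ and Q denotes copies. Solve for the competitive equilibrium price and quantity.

P* = 35.5, Q* = 1221.5

Inverting to quantity form: Qs = 1132.75 + 2.5P.
Equating demand and supply, 1399 - 5P = 1132.75 + 2.5P gives 7.5P = 266.25, so P* = 35.5.
Then Q* = 1399 - 5(35.5) = 1221.5.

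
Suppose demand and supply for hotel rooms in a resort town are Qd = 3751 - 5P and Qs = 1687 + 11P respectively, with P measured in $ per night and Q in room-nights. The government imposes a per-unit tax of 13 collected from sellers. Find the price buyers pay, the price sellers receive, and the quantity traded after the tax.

P_b = 137.9375, P_s = 124.9375, Q = 3061.3125

The tax drives a wedge P_b - P_s = 13. Substituting P_s = P_b - 13 into supply: Qs = 1544 + 11P_b.
Market clearing requires 3751 - 5P_b = 1544 + 11P_b; hence 2207 = 16P_b and P_b = 137.9375.
Then P_s = 137.9375 - 13 = 124.9375 and Q = 3751 - 5(137.9375) = 3061.3125.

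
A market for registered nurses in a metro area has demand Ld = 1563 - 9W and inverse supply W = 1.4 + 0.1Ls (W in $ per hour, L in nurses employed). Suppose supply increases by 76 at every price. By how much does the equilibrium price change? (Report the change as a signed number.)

ΔW = -4

Rewriting in direct form: Ls = -14 + 10W.
Equating demand and supply, 1563 - 9W = -14 + 10W gives 19W = 1577, so W* = 83.
Then L* = 1563 - 9(83) = 816.
After the shift, supply is Ls = 62 + 10W.
New equilibrium: 1501 = 19W, so W = 79 and L = 852.
ΔW = 79 - 83 = -4.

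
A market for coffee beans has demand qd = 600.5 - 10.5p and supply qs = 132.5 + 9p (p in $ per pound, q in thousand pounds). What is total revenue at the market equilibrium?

Total revenue = 8364

Set qd = qs: 600.5 - 10.5p = 132.5 + 9p, so 468 = 19.5p and p* = 24.
From the demand curve, q* = 600.5 - 10.5(24) = 348.5.
Total revenue = p* × q* = 24 × 348.5 = 8364.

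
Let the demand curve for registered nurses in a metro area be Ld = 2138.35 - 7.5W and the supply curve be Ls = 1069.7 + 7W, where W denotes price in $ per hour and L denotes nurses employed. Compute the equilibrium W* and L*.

W* = 73.7, L* = 1585.6

Set Ld = Ls: 2138.35 - 7.5W = 1069.7 + 7W, so 1068.65 = 14.5W and W* = 73.7.
Plugging W* into demand: L* = 2138.35 - 7.5(73.7) = 1585.6.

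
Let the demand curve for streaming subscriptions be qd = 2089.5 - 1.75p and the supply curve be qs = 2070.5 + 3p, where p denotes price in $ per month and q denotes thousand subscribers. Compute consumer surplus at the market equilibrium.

At equilibrium qd = qs, so 2089.5 - 1.75p = 2070.5 + 3p; collecting terms, 19 = 4.75p and p* = 4.
Substitute back: q* = 2089.5 - 1.75(4) = 2082.5.
Demand choke price (qd = 0): p = 2089.5/1.75 = 1194. Consumer surplus = ½ × (1194 - 4) × 2082.5 = 1239087.5.

Consumer surplus = 1239087.5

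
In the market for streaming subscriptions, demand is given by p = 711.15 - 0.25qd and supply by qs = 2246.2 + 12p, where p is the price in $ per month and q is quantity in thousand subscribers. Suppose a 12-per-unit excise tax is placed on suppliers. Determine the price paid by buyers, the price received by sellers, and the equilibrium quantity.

p_b = 46.4, p_s = 34.4, q = 2659

Solving each curve for q: qd = 2844.6 - 4p.
Suppliers keep p_s = p_b - 12 per unit, so supply in terms of the buyer price is qs = 2102.2 + 12p_b.
Set qd = qs: 2844.6 - 4p_b = 2102.2 + 12p_b, so 742.4 = 16p_b and p_b = 46.4.
So p_s = 34.4 and the quantity traded is q = 2844.6 - 4(46.4) = 2659.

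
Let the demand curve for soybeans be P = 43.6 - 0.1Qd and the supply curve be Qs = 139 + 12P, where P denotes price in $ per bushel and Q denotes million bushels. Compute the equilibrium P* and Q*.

Inverting to quantity form: Qd = 436 - 10P.
The market clears where 436 - 10P = 139 + 12P. Rearranging, 22P = 297, hence P* = 13.5.
Plugging P* into demand: Q* = 436 - 10(13.5) = 301.

P* = 13.5, Q* = 301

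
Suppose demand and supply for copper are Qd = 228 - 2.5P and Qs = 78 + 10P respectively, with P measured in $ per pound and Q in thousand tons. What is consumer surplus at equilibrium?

Equating demand and supply, 228 - 2.5P = 78 + 10P gives 12.5P = 150, so P* = 12.
Substitute back: Q* = 228 - 2.5(12) = 198.
Demand choke price (Qd = 0): P = 228/2.5 = 91.2. Consumer surplus = ½ × (91.2 - 12) × 198 = 7840.8.

Consumer surplus = 7840.8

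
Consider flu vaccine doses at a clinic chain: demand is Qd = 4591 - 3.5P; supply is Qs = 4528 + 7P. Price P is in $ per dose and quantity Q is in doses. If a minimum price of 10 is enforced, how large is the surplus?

Surplus = 42

At P = 10: Qd = 4556 and Qs = 4598.
Surplus = Qs - Qd = 4598 - 4556 = 42.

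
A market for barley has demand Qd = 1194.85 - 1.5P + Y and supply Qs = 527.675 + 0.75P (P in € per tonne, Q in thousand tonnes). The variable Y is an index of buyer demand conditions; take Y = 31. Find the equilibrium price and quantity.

With Y = 31, demand is Qd = 1225.85 - 1.5P.
The market clears where 1225.85 - 1.5P = 527.675 + 0.75P. Rearranging, 2.25P = 698.175, hence P* = 310.3.
Substitute back: Q* = 1225.85 - 1.5(310.3) = 760.4.

P* = 310.3, Q* = 760.4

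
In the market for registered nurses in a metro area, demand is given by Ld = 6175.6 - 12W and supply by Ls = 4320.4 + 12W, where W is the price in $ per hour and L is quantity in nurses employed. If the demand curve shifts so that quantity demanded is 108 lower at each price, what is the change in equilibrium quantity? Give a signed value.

ΔL = -54

At equilibrium Ld = Ls, so 6175.6 - 12W = 4320.4 + 12W; collecting terms, 1855.2 = 24W and W* = 77.3.
From the demand curve, L* = 6175.6 - 12(77.3) = 5248.
After the shift, demand is Ld = 6067.6 - 12W.
The new intersection has 1747.2 = 24W, i.e. W = 72.8, L = 5194.
ΔL = 5194 - 5248 = -54.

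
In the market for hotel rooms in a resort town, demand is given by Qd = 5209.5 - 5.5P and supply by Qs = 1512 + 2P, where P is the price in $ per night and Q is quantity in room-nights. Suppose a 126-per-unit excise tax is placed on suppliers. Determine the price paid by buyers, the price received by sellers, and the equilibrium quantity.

P_b = 526.6, P_s = 400.6, Q = 2313.2

With a tax of 126 on suppliers, they supply based on the net price P_s = P_b - 126, so Qs = 1260 + 2P_b.
Set Qd = Qs: 5209.5 - 5.5P_b = 1260 + 2P_b, so 3949.5 = 7.5P_b and P_b = 526.6.
Then P_s = 526.6 - 126 = 400.6 and Q = 5209.5 - 5.5(526.6) = 2313.2.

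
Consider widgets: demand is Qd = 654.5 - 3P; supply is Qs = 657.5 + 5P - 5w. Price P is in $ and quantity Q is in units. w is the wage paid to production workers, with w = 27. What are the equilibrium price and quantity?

With w = 27, supply is Qs = 522.5 + 5P.
At equilibrium Qd = Qs, so 654.5 - 3P = 522.5 + 5P; collecting terms, 132 = 8P and P* = 16.5.
Substitute back: Q* = 654.5 - 3(16.5) = 605.

P* = 16.5, Q* = 605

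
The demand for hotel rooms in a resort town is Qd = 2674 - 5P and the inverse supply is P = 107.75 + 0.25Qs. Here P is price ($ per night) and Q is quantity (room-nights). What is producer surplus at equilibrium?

In direct form, Qs = -431 + 4P.
At equilibrium Qd = Qs, so 2674 - 5P = -431 + 4P; collecting terms, 3105 = 9P and P* = 345.
From the demand curve, Q* = 2674 - 5(345) = 949.
Supply choke price (Qs = 0): P = 107.75. Producer surplus = ½ × (345 - 107.75) × 949 = 112575.125.

Producer surplus = 112575.125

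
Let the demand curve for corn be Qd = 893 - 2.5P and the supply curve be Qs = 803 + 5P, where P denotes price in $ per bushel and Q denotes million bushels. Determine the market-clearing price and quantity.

At equilibrium Qd = Qs, so 893 - 2.5P = 803 + 5P; collecting terms, 90 = 7.5P and P* = 12.
Plugging P* into demand: Q* = 893 - 2.5(12) = 863.

P* = 12, Q* = 863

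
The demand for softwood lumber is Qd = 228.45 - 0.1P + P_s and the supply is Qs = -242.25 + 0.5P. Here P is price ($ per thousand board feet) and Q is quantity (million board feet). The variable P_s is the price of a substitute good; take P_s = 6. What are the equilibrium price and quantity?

P* = 794.5, Q* = 155

With P_s = 6, demand is Qd = 234.45 - 0.1P.
Equating demand and supply, 234.45 - 0.1P = -242.25 + 0.5P gives 0.6P = 476.7, so P* = 794.5.
Plugging P* into demand: Q* = 234.45 - 0.1(794.5) = 155.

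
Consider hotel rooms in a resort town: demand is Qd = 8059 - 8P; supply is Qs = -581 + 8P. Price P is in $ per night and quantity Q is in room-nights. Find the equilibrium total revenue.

Set Qd = Qs: 8059 - 8P = -581 + 8P, so 8640 = 16P and P* = 540.
Plugging P* into demand: Q* = 8059 - 8(540) = 3739.
Total revenue = P* × Q* = 540 × 3739 = 2019060.

Total revenue = 2019060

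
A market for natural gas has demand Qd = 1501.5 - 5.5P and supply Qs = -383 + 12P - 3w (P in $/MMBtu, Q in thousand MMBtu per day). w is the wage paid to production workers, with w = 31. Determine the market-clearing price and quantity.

P* = 113, Q* = 880

With w = 31, supply is Qs = -476 + 12P.
Set Qd = Qs: 1501.5 - 5.5P = -476 + 12P, so 1977.5 = 17.5P and P* = 113.
From the demand curve, Q* = 1501.5 - 5.5(113) = 880.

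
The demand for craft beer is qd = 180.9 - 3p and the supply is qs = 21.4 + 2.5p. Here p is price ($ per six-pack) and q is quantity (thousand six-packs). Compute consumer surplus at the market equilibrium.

Consumer surplus = 1469.535

Equating demand and supply, 180.9 - 3p = 21.4 + 2.5p gives 5.5p = 159.5, so p* = 29.
Substitute back: q* = 180.9 - 3(29) = 93.9.
Demand choke price (qd = 0): p = 180.9/3 = 60.3. Consumer surplus = ½ × (60.3 - 29) × 93.9 = 1469.535.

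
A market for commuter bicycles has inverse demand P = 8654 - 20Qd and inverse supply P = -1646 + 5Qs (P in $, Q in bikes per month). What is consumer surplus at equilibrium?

Consumer surplus = 1697440

Solving each curve for Q: Qd = 432.7 - 0.05P and Qs = 329.2 + 0.2P.
At equilibrium Qd = Qs, so 432.7 - 0.05P = 329.2 + 0.2P; collecting terms, 103.5 = 0.25P and P* = 414.
Substitute back: Q* = 432.7 - 0.05(414) = 412.
Demand choke price (Qd = 0): P = 432.7/0.05 = 8654. Consumer surplus = ½ × (8654 - 414) × 412 = 1697440.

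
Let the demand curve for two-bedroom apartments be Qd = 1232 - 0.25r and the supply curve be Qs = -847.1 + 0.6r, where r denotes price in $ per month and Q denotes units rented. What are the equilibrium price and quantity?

r* = 2446, Q* = 620.5

The market clears where 1232 - 0.25r = -847.1 + 0.6r. Rearranging, 0.85r = 2079.1, hence r* = 2446.
Plugging r* into demand: Q* = 1232 - 0.25(2446) = 620.5.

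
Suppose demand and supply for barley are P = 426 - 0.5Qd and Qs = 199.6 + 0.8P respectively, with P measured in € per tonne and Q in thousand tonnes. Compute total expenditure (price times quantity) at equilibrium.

Total expenditure = 89938

Inverting to quantity form: Qd = 852 - 2P.
At equilibrium Qd = Qs, so 852 - 2P = 199.6 + 0.8P; collecting terms, 652.4 = 2.8P and P* = 233.
Plugging P* into demand: Q* = 852 - 2(233) = 386.
Total expenditure = P* × Q* = 233 × 386 = 89938.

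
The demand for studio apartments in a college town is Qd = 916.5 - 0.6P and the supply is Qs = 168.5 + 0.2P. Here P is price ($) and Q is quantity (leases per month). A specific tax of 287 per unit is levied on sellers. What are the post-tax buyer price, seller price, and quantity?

P_b = 1006.75, P_s = 719.75, Q = 312.45

The tax drives a wedge P_b - P_s = 287. Substituting P_s = P_b - 287 into supply: Qs = 111.1 + 0.2P_b.
Set Qd = Qs: 916.5 - 0.6P_b = 111.1 + 0.2P_b, so 805.4 = 0.8P_b and P_b = 1006.75.
Then P_s = 1006.75 - 287 = 719.75 and Q = 916.5 - 0.6(1006.75) = 312.45.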